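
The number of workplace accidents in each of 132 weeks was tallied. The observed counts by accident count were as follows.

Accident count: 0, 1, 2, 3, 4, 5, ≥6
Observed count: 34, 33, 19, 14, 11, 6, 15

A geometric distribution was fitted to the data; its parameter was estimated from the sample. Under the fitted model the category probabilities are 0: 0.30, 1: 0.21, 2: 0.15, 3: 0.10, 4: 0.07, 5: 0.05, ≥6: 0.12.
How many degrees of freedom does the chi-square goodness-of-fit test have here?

5

There are k = 7 categories and 1 parameter estimated from the data, so df = 7 − 1 − 1 = 5.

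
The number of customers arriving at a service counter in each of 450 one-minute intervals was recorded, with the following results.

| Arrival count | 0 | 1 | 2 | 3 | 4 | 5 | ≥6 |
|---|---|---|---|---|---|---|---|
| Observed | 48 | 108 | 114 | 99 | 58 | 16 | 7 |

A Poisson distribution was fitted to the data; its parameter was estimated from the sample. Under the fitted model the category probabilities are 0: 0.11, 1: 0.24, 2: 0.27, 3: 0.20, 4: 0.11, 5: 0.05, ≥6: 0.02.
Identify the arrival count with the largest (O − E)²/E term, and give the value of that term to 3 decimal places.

5, 1.878

Expected counts E_i = n·p_i: 450×0.11 = 49.5, 450×0.24 = 108, 450×0.27 = 121.5, 450×0.20 = 90, 450×0.11 = 49.5, 450×0.05 = 22.5, 450×0.02 = 9.
cat         O        E   (O−E)²/E
0          48     49.5     0.0455
1         108      108     0.0000
2         114    121.5     0.4630
3          99       90     0.9000
4          58     49.5     1.4596
5          16     22.5     1.8778
≥6          7        9     0.4444
The largest term is for 5: 1.878.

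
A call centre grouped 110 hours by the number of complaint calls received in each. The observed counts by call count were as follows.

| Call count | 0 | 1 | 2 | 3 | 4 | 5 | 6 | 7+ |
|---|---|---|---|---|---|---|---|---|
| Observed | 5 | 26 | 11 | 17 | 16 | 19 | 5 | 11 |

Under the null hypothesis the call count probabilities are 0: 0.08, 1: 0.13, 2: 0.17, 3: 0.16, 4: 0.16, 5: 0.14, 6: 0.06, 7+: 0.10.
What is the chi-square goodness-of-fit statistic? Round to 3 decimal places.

15.780

Expected counts E_i = n·p_i: 110×0.08 = 8.8, 110×0.13 = 14.3, 110×0.17 = 18.7, 110×0.16 = 17.6, 110×0.16 = 17.6, 110×0.14 = 15.4, 110×0.06 = 6.6, 110×0.10 = 11.
χ² = (5−8.8)²/8.8 + (26−14.3)²/14.3 + (11−18.7)²/18.7 + (17−17.6)²/17.6 + (16−17.6)²/17.6 + (19−15.4)²/15.4 + (5−6.6)²/6.6 + (11−11)²/11
   = 1.6409 + 9.5727 + 3.1706 + 0.0205 + 0.1455 + 0.8416 + 0.3879 + 0.0000
Sum = 15.780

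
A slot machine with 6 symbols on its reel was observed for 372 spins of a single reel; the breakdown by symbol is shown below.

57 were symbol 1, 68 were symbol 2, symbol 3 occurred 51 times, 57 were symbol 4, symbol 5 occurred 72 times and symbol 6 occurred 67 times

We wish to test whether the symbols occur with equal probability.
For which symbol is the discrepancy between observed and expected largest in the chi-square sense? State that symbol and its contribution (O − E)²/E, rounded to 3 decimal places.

symbol 3, 1.952

Expected count for each of the 6 categories: 372/6 = 62.
χ² = (57−62)²/62 + (68−62)²/62 + (51−62)²/62 + (57−62)²/62 + (72−62)²/62 + (67−62)²/62
   = 0.4032 + 0.5806 + 1.9516 + 0.4032 + 1.6129 + 0.4032
The largest term is for symbol 3: 1.952.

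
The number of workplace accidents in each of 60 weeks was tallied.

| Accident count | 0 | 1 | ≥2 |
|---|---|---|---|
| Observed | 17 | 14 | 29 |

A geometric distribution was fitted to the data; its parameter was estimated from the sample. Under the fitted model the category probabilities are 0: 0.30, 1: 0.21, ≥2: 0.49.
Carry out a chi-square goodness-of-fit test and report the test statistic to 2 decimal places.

0.22

Expected counts E_i = n·p_i: 60×0.30 = 18, 60×0.21 = 12.6, 60×0.49 = 29.4.
0: (17 − 18)²/18 = 1/18 = 0.056
1: (14 − 12.6)²/12.6 = 1.96/12.6 = 0.156
≥2: (29 − 29.4)²/29.4 = 0.16/29.4 = 0.005
Sum = 0.22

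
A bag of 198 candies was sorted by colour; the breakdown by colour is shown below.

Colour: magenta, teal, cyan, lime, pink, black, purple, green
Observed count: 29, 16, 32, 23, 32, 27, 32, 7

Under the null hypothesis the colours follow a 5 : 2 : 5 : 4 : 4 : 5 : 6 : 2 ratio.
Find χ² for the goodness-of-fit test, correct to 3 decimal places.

Ratio total = 33. Expected counts: 198×5/33 = 30, 198×2/33 = 12, 198×5/33 = 30, 198×4/33 = 24, 198×4/33 = 24, 198×5/33 = 30, 198×6/33 = 36, 198×2/33 = 12.
cat          O        E   (O−E)²/E
magenta     29       30     0.0333
teal        16       12     1.3333
cyan        32       30     0.1333
lime        23       24     0.0417
pink        32       24     2.6667
black       27       30     0.3000
purple      32       36     0.4444
green        7       12     2.0833
Sum = 7.036

7.036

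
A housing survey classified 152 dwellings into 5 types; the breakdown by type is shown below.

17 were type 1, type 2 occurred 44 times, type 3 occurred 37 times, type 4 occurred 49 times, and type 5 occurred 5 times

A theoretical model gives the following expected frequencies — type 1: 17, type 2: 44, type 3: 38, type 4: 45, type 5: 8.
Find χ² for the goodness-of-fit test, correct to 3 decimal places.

1.507

cat         O        E   (O−E)²/E
type 1     17       17     0.0000
type 2     44       44     0.0000
type 3     37       38     0.0263
type 4     49       45     0.3556
type 5      5        8     1.1250
Sum = 1.507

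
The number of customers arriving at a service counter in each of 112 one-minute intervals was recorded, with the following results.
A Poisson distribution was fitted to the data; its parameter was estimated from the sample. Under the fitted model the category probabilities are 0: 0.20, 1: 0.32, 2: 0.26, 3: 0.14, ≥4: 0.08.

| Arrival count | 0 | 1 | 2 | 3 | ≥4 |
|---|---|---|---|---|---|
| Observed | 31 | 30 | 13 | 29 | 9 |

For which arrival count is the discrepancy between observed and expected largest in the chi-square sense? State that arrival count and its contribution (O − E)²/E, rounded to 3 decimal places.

3, 11.315

Expected counts E_i = n·p_i: 112×0.20 = 22.4, 112×0.32 = 35.84, 112×0.26 = 29.12, 112×0.14 = 15.68, 112×0.08 = 8.96.
0: (31 − 22.4)²/22.4 = 73.96/22.4 = 3.3018
1: (30 − 35.84)²/35.84 = 34.1056/35.84 = 0.9516
2: (13 − 29.12)²/29.12 = 259.8544/29.12 = 8.9236
3: (29 − 15.68)²/15.68 = 177.4224/15.68 = 11.3152
≥4: (9 − 8.96)²/8.96 = 0.0016/8.96 = 0.0002
The largest term is for 3: 11.315.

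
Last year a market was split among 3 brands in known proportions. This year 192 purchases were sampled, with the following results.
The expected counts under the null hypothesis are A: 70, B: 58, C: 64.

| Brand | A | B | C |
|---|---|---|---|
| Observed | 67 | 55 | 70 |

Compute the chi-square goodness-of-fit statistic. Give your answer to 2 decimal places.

0.85

A: (67 − 70)²/70 = 9/70 = 0.129
B: (55 − 58)²/58 = 9/58 = 0.155
C: (70 − 64)²/64 = 36/64 = 0.563
Sum = 0.85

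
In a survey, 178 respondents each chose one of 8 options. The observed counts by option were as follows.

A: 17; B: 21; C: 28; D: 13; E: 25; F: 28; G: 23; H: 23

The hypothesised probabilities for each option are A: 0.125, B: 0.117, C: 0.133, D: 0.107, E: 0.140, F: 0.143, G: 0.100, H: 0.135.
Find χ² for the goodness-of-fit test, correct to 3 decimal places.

Expected counts E_i = n·p_i: 178×0.125 = 22.25, 178×0.117 = 20.826, 178×0.133 = 23.674, 178×0.107 = 19.046, 178×0.140 = 24.92, 178×0.143 = 25.454, 178×0.100 = 17.8, 178×0.135 = 24.03.
χ² = (17−22.25)²/22.25 + (21−20.826)²/20.826 + (28−23.674)²/23.674 + (13−19.046)²/19.046 + (25−24.92)²/24.92 + (28−25.454)²/25.454 + (23−17.8)²/17.8 + (23−24.03)²/24.03
   = 1.2388 + 0.0015 + 0.7905 + 1.9193 + 0.0003 + 0.2547 + 1.5191 + 0.0441
Sum = 5.768

5.768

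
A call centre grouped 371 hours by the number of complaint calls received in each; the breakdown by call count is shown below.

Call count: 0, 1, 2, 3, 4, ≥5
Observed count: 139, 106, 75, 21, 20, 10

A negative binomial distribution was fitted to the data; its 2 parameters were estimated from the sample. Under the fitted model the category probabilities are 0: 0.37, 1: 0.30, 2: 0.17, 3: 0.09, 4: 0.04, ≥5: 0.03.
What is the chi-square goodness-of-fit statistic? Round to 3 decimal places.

Expected counts E_i = n·p_i: 371×0.37 = 137.27, 371×0.30 = 111.3, 371×0.17 = 63.07, 371×0.09 = 33.39, 371×0.04 = 14.84, 371×0.03 = 11.13.
χ² = (139−137.27)²/137.27 + (106−111.3)²/111.3 + (75−63.07)²/63.07 + (21−33.39)²/33.39 + (20−14.84)²/14.84 + (10−11.13)²/11.13
   = 0.0218 + 0.2524 + 2.2566 + 4.5975 + 1.7942 + 0.1147
Sum = 9.037

9.037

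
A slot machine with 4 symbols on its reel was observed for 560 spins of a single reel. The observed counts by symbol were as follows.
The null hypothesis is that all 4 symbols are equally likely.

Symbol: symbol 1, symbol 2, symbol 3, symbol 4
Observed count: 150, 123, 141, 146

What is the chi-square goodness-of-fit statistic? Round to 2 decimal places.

3.04

Under H₀ each category has probability 1/4, so each expected count is 560/4 = 140.
χ² = (150−140)²/140 + (123−140)²/140 + (141−140)²/140 + (146−140)²/140
   = 0.714 + 2.064 + 0.007 + 0.257
Sum = 3.04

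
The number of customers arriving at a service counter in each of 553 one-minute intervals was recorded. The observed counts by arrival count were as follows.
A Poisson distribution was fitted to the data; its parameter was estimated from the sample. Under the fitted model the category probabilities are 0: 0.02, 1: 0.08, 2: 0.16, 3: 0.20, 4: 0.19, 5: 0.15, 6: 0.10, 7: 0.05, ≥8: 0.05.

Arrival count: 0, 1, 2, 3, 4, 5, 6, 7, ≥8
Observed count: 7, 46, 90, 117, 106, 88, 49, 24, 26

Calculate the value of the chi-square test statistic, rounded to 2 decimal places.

Expected counts E_i = n·p_i: 553×0.02 = 11.06, 553×0.08 = 44.24, 553×0.16 = 88.48, 553×0.20 = 110.6, 553×0.19 = 105.07, 553×0.15 = 82.95, 553×0.10 = 55.3, 553×0.05 = 27.65, 553×0.05 = 27.65.
cat         O        E   (O−E)²/E
0           7    11.06      1.490
1          46    44.24      0.070
2          90    88.48      0.026
3         117    110.6      0.370
4         106   105.07      0.008
5          88    82.95      0.307
6          49     55.3      0.718
7          24    27.65      0.482
≥8         26    27.65      0.098
Sum = 3.57

3.57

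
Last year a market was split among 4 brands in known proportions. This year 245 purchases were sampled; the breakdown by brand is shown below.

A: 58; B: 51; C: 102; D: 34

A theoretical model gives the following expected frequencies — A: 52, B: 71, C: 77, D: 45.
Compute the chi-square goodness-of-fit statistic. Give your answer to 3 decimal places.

χ² = (58−52)²/52 + (51−71)²/71 + (102−77)²/77 + (34−45)²/45
   = 0.6923 + 5.6338 + 8.1169 + 2.6889
Sum = 17.132

17.132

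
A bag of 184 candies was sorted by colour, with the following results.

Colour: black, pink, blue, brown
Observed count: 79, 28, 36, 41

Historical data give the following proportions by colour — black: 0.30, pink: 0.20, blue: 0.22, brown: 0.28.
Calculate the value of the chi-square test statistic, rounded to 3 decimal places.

Expected counts E_i = n·p_i: 184×0.30 = 55.2, 184×0.20 = 36.8, 184×0.22 = 40.48, 184×0.28 = 51.52.
black: (79 − 55.2)²/55.2 = 566.44/55.2 = 10.2616
pink: (28 − 36.8)²/36.8 = 77.44/36.8 = 2.1043
blue: (36 − 40.48)²/40.48 = 20.0704/40.48 = 0.4958
brown: (41 − 51.52)²/51.52 = 110.6704/51.52 = 2.1481
Sum = 15.010

15.010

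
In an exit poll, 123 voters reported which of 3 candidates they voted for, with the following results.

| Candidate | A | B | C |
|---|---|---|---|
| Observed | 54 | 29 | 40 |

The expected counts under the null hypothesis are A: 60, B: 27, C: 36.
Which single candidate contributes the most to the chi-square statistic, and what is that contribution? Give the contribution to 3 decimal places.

A, 0.600

cat         O        E   (O−E)²/E
A          54       60     0.6000
B          29       27     0.1481
C          40       36     0.4444
The largest term is for A: 0.600.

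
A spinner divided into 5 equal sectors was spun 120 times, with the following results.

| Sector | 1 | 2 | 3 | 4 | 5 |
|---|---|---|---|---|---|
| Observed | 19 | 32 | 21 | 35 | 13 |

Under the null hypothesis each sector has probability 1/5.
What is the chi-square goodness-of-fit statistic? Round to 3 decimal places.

14.167

Under H₀ each category has probability 1/5, so each expected count is 120/5 = 24.
1: (19 − 24)²/24 = 25/24 = 1.0417
2: (32 − 24)²/24 = 64/24 = 2.6667
3: (21 − 24)²/24 = 9/24 = 0.3750
4: (35 − 24)²/24 = 121/24 = 5.0417
5: (13 − 24)²/24 = 121/24 = 5.0417
Sum = 14.167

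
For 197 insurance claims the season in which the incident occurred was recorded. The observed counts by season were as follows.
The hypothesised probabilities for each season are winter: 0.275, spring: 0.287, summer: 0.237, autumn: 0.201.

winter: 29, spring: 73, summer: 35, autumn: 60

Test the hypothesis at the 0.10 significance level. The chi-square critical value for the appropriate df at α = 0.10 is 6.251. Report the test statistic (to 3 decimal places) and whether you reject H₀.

29.931; reject

Expected counts E_i = n·p_i: 197×0.275 = 54.175, 197×0.287 = 56.539, 197×0.237 = 46.689, 197×0.201 = 39.597.
χ² = (29−54.175)²/54.175 + (73−56.539)²/56.539 + (35−46.689)²/46.689 + (60−39.597)²/39.597
   = 11.6988 + 4.7925 + 2.9264 + 10.5130
Sum = 29.931
df = 3. Since 29.931 > 6.251, we reject H₀.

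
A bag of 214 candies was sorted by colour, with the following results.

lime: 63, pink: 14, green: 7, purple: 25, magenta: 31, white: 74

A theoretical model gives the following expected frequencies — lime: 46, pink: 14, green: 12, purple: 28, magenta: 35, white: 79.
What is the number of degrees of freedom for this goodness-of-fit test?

5

There are k = 6 categories and no parameters were estimated from the data, so df = 6 − 1 = 5.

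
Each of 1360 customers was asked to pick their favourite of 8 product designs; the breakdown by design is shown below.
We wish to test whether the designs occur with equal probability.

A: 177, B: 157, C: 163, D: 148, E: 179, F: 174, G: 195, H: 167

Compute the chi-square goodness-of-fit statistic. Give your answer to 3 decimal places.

Expected count for each of the 8 categories: 1360/8 = 170.
A: (177 − 170)²/170 = 49/170 = 0.2882
B: (157 − 170)²/170 = 169/170 = 0.9941
C: (163 − 170)²/170 = 49/170 = 0.2882
D: (148 − 170)²/170 = 484/170 = 2.8471
E: (179 − 170)²/170 = 81/170 = 0.4765
F: (174 − 170)²/170 = 16/170 = 0.0941
G: (195 − 170)²/170 = 625/170 = 3.6765
H: (167 − 170)²/170 = 9/170 = 0.0529
Sum = 8.718

8.718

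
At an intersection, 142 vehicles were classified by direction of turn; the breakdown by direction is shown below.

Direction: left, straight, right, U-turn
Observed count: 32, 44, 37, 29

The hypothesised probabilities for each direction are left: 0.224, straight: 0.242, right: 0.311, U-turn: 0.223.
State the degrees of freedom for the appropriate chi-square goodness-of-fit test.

There are k = 4 categories and no parameters were estimated from the data, so df = 4 − 1 = 3.

3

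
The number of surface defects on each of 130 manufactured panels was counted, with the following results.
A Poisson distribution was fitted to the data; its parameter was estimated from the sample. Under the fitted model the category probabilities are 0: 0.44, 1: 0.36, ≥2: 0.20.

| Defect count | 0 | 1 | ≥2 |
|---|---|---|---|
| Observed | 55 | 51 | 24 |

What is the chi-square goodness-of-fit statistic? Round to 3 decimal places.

0.615

Expected counts E_i = n·p_i: 130×0.44 = 57.2, 130×0.36 = 46.8, 130×0.20 = 26.
χ² = (55−57.2)²/57.2 + (51−46.8)²/46.8 + (24−26)²/26
   = 0.0846 + 0.3769 + 0.1538
Sum = 0.615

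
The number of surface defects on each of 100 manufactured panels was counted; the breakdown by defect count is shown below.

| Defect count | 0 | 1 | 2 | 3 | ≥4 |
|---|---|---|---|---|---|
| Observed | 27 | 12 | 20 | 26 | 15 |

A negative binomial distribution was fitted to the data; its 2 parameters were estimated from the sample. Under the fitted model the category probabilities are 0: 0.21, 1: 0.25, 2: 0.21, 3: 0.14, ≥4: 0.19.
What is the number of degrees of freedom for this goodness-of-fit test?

2

There are k = 5 categories and 2 parameters estimated from the data, so df = 5 − 1 − 2 = 2.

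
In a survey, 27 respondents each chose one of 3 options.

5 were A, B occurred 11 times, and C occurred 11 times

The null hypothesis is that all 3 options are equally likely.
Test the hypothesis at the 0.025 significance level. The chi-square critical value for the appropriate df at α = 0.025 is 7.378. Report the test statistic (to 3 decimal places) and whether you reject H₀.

2.667; do not reject

Under H₀ each category has probability 1/3, so each expected count is 27/3 = 9.
A: (5 − 9)²/9 = 16/9 = 1.7778
B: (11 − 9)²/9 = 4/9 = 0.4444
C: (11 − 9)²/9 = 4/9 = 0.4444
Sum = 2.667
df = 2. Since 2.667 < 7.378, we do not reject H₀.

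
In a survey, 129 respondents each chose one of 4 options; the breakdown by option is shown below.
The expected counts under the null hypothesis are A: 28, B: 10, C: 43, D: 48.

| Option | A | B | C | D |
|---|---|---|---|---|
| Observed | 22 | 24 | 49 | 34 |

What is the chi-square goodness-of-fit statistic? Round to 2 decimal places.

25.81

A: (22 − 28)²/28 = 36/28 = 1.286
B: (24 − 10)²/10 = 196/10 = 19.600
C: (49 − 43)²/43 = 36/43 = 0.837
D: (34 − 48)²/48 = 196/48 = 4.083
Sum = 25.81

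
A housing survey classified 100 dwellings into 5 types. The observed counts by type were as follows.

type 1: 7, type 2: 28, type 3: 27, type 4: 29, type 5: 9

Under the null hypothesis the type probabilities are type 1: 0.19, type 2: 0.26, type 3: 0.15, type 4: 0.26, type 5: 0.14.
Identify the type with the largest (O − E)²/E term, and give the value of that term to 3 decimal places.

Expected counts E_i = n·p_i: 100×0.19 = 19, 100×0.26 = 26, 100×0.15 = 15, 100×0.26 = 26, 100×0.14 = 14.
χ² = (7−19)²/19 + (28−26)²/26 + (27−15)²/15 + (29−26)²/26 + (9−14)²/14
   = 7.5789 + 0.1538 + 9.6000 + 0.3462 + 1.7857
The largest term is for type 3: 9.600.

type 3, 9.600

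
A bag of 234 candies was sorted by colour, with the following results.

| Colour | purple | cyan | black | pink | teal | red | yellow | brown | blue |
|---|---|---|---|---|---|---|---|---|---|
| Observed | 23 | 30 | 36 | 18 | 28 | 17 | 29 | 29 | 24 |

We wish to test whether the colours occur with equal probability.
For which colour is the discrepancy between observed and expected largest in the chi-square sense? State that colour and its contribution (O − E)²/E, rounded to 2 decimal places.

black, 3.85

Expected count for each of the 9 categories: 234/9 = 26.
χ² = (23−26)²/26 + (30−26)²/26 + (36−26)²/26 + (18−26)²/26 + (28−26)²/26 + (17−26)²/26 + (29−26)²/26 + (29−26)²/26 + (24−26)²/26
   = 0.346 + 0.615 + 3.846 + 2.462 + 0.154 + 3.115 + 0.346 + 0.346 + 0.154
The largest term is for black: 3.85.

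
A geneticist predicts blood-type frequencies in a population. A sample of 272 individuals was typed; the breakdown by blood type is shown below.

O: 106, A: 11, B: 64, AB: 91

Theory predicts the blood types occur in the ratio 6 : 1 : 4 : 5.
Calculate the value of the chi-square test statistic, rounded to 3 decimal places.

Ratio total = 16. Expected counts: 272×6/16 = 102, 272×1/16 = 17, 272×4/16 = 68, 272×5/16 = 85.
cat         O        E   (O−E)²/E
O         106      102     0.1569
A          11       17     2.1176
B          64       68     0.2353
AB         91       85     0.4235
Sum = 2.933

2.933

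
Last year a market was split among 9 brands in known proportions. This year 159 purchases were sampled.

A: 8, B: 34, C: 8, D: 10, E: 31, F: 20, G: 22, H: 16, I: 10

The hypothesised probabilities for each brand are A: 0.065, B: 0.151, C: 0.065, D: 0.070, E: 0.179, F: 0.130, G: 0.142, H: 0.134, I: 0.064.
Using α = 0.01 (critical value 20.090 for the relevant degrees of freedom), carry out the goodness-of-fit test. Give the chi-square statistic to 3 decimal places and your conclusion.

6.915; do not reject

Expected counts E_i = n·p_i: 159×0.065 = 10.335, 159×0.151 = 24.009, 159×0.065 = 10.335, 159×0.070 = 11.13, 159×0.179 = 28.461, 159×0.130 = 20.67, 159×0.142 = 22.578, 159×0.134 = 21.306, 159×0.064 = 10.176.
χ² = (8−10.335)²/10.335 + (34−24.009)²/24.009 + (8−10.335)²/10.335 + (10−11.13)²/11.13 + (31−28.461)²/28.461 + (20−20.67)²/20.67 + (22−22.578)²/22.578 + (16−21.306)²/21.306 + (10−10.176)²/10.176
   = 0.5275 + 4.1576 + 0.5275 + 0.1147 + 0.2265 + 0.0217 + 0.0148 + 1.3214 + 0.0030
Sum = 6.915
df = 8. Since 6.915 < 20.090, we do not reject H₀.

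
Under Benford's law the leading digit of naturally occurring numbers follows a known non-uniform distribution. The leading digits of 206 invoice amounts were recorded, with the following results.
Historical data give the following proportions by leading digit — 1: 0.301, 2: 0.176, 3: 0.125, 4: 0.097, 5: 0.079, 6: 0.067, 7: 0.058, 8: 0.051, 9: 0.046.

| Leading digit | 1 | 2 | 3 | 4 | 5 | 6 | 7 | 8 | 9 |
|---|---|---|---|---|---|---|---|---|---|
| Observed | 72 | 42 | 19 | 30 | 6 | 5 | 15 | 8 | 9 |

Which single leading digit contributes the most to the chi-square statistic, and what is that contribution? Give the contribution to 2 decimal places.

Expected counts E_i = n·p_i: 206×0.301 = 62.006, 206×0.176 = 36.256, 206×0.125 = 25.75, 206×0.097 = 19.982, 206×0.079 = 16.274, 206×0.067 = 13.802, 206×0.058 = 11.948, 206×0.051 = 10.506, 206×0.046 = 9.476.
cat         O        E   (O−E)²/E
1          72   62.006      1.611
2          42   36.256      0.910
3          19    25.75      1.769
4          30   19.982      5.023
5           6   16.274      6.486
6           5   13.802      5.613
7          15   11.948      0.780
8           8   10.506      0.598
9           9    9.476      0.024
The largest term is for 5: 6.49.

5, 6.49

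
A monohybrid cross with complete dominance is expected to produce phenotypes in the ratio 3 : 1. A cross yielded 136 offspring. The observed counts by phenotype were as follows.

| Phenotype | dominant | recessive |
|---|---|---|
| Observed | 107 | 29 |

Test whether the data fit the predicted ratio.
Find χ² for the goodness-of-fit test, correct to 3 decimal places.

Ratio total = 4. Expected counts: 136×3/4 = 102, 136×1/4 = 34.
dominant: (107 − 102)²/102 = 25/102 = 0.2451
recessive: (29 − 34)²/34 = 25/34 = 0.7353
Sum = 0.980

0.980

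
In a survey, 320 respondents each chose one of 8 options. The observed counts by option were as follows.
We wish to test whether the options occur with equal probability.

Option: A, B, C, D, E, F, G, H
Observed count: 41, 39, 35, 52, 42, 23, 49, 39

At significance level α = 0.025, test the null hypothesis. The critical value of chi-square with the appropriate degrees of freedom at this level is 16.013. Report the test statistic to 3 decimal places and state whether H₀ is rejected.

13.650; do not reject

Under H₀ each category has probability 1/8, so each expected count is 320/8 = 40.
cat         O        E   (O−E)²/E
A          41       40     0.0250
B          39       40     0.0250
C          35       40     0.6250
D          52       40     3.6000
E          42       40     0.1000
F          23       40     7.2250
G          49       40     2.0250
H          39       40     0.0250
Sum = 13.650
df = 7. Since 13.650 < 16.013, we do not reject H₀.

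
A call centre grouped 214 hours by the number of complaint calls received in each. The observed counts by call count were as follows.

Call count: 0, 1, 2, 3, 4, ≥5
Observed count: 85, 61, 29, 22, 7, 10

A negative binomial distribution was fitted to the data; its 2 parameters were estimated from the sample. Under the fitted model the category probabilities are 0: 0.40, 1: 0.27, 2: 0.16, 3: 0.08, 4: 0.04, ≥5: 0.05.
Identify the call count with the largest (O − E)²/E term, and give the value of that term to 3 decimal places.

3, 1.391

Expected counts E_i = n·p_i: 214×0.40 = 85.6, 214×0.27 = 57.78, 214×0.16 = 34.24, 214×0.08 = 17.12, 214×0.04 = 8.56, 214×0.05 = 10.7.
cat         O        E   (O−E)²/E
0          85     85.6     0.0042
1          61    57.78     0.1794
2          29    34.24     0.8019
3          22    17.12     1.3910
4           7     8.56     0.2843
≥5         10     10.7     0.0458
The largest term is for 3: 1.391.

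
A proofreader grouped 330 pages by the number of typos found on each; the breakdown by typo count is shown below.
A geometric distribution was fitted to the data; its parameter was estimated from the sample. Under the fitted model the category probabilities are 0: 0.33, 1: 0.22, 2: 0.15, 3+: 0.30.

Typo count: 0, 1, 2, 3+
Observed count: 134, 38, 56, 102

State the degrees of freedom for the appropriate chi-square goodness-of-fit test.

There are k = 4 categories and 1 parameter estimated from the data, so df = 4 − 1 − 1 = 2.

2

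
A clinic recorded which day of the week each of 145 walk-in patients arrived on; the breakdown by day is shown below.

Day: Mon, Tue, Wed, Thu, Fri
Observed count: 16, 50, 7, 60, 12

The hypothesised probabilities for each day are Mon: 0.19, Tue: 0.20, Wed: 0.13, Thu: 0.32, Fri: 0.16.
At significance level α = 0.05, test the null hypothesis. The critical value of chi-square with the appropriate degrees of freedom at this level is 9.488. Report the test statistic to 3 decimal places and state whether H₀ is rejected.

36.892; reject

Expected counts E_i = n·p_i: 145×0.19 = 27.55, 145×0.20 = 29, 145×0.13 = 18.85, 145×0.32 = 46.4, 145×0.16 = 23.2.
χ² = (16−27.55)²/27.55 + (50−29)²/29 + (7−18.85)²/18.85 + (60−46.4)²/46.4 + (12−23.2)²/23.2
   = 4.8422 + 15.2069 + 7.4495 + 3.9862 + 5.4069
Sum = 36.892
df = 4. Since 36.892 > 9.488, we reject H₀.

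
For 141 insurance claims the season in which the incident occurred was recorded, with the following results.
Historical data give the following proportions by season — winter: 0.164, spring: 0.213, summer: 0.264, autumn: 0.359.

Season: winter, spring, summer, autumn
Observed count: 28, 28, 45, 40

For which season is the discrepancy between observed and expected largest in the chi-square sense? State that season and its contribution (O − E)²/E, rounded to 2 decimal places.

autumn, 2.23

Expected counts E_i = n·p_i: 141×0.164 = 23.124, 141×0.213 = 30.033, 141×0.264 = 37.224, 141×0.359 = 50.619.
winter: (28 − 23.124)²/23.124 = 23.775376/23.124 = 1.028
spring: (28 − 30.033)²/30.033 = 4.133089/30.033 = 0.138
summer: (45 − 37.224)²/37.224 = 60.466176/37.224 = 1.624
autumn: (40 − 50.619)²/50.619 = 112.763161/50.619 = 2.228
The largest term is for autumn: 2.23.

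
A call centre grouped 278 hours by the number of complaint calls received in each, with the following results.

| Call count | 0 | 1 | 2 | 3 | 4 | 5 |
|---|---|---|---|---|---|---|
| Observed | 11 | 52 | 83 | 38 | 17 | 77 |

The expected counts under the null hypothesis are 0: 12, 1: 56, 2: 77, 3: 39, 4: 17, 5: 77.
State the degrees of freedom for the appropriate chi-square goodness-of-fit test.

5

There are k = 6 categories and no parameters were estimated from the data, so df = 6 − 1 = 5.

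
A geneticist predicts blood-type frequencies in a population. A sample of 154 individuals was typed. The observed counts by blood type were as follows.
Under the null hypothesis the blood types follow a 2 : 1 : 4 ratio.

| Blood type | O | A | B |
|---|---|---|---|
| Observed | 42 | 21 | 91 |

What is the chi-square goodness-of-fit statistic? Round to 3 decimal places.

0.239

Ratio total = 7. Expected counts: 154×2/7 = 44, 154×1/7 = 22, 154×4/7 = 88.
O: (42 − 44)²/44 = 4/44 = 0.0909
A: (21 − 22)²/22 = 1/22 = 0.0455
B: (91 − 88)²/88 = 9/88 = 0.1023
Sum = 0.239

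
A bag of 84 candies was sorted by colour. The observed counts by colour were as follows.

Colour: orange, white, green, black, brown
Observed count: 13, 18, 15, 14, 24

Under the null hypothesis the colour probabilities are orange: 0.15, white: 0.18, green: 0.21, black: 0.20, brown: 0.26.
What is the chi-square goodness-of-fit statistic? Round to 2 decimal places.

1.64

Expected counts E_i = n·p_i: 84×0.15 = 12.6, 84×0.18 = 15.12, 84×0.21 = 17.64, 84×0.20 = 16.8, 84×0.26 = 21.84.
cat         O        E   (O−E)²/E
orange     13     12.6      0.013
white      18    15.12      0.549
green      15    17.64      0.395
black      14     16.8      0.467
brown      24    21.84      0.214
Sum = 1.64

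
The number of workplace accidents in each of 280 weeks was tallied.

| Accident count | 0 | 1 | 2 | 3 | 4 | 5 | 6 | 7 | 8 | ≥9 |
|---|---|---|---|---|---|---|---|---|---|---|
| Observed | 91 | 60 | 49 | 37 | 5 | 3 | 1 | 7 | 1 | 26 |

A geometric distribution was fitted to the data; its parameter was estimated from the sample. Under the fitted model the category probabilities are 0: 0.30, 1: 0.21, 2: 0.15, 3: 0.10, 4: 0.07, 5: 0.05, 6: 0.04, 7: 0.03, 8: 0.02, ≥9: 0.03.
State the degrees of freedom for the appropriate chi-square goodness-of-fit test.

8

There are k = 10 categories and 1 parameter estimated from the data, so df = 10 − 1 − 1 = 8.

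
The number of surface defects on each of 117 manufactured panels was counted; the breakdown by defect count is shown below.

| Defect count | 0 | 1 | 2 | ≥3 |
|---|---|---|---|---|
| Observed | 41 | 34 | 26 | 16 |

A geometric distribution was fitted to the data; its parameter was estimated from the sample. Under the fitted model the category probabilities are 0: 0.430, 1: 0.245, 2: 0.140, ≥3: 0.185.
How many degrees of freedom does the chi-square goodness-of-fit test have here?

There are k = 4 categories and 1 parameter estimated from the data, so df = 4 − 1 − 1 = 2.

2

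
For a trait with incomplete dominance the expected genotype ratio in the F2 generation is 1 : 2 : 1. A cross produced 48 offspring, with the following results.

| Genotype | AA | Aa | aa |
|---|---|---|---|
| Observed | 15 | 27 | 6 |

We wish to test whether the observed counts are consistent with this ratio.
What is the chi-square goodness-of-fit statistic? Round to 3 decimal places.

Ratio total = 4. Expected counts: 48×1/4 = 12, 48×2/4 = 24, 48×1/4 = 12.
cat         O        E   (O−E)²/E
AA         15       12     0.7500
Aa         27       24     0.3750
aa          6       12     3.0000
Sum = 4.125

4.125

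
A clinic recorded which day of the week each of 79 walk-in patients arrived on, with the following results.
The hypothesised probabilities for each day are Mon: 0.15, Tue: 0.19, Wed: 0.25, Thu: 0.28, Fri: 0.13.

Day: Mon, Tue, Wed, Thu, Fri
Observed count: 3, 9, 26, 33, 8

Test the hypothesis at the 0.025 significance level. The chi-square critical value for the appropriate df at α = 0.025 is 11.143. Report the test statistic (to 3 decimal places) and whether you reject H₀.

Expected counts E_i = n·p_i: 79×0.15 = 11.85, 79×0.19 = 15.01, 79×0.25 = 19.75, 79×0.28 = 22.12, 79×0.13 = 10.27.
Mon: (3 − 11.85)²/11.85 = 78.3225/11.85 = 6.6095
Tue: (9 − 15.01)²/15.01 = 36.1201/15.01 = 2.4064
Wed: (26 − 19.75)²/19.75 = 39.0625/19.75 = 1.9778
Thu: (33 − 22.12)²/22.12 = 118.3744/22.12 = 5.3515
Fri: (8 − 10.27)²/10.27 = 5.1529/10.27 = 0.5017
Sum = 16.847
df = 4. Since 16.847 > 11.143, we reject H₀.

16.847; reject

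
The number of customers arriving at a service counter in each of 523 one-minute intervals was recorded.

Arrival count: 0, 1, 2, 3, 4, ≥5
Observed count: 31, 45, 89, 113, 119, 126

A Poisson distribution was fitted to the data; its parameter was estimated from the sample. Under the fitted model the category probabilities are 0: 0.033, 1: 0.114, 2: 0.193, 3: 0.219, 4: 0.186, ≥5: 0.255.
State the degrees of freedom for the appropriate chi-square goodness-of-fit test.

There are k = 6 categories and 1 parameter estimated from the data, so df = 6 − 1 − 1 = 4.

4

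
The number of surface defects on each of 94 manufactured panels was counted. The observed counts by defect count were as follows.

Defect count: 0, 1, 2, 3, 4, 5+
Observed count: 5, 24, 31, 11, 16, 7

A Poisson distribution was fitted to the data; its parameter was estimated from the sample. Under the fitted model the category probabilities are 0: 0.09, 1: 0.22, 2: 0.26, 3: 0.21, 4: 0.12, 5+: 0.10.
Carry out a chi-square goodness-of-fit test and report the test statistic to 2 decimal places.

Expected counts E_i = n·p_i: 94×0.09 = 8.46, 94×0.22 = 20.68, 94×0.26 = 24.44, 94×0.21 = 19.74, 94×0.12 = 11.28, 94×0.10 = 9.4.
χ² = (5−8.46)²/8.46 + (24−20.68)²/20.68 + (31−24.44)²/24.44 + (11−19.74)²/19.74 + (16−11.28)²/11.28 + (7−9.4)²/9.4
   = 1.415 + 0.533 + 1.761 + 3.870 + 1.975 + 0.613
Sum = 10.17

10.17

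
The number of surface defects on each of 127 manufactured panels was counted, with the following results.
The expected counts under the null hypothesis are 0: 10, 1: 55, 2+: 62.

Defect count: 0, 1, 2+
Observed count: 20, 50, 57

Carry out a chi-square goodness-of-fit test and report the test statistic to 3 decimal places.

10.858

0: (20 − 10)²/10 = 100/10 = 10.0000
1: (50 − 55)²/55 = 25/55 = 0.4545
2+: (57 − 62)²/62 = 25/62 = 0.4032
Sum = 10.858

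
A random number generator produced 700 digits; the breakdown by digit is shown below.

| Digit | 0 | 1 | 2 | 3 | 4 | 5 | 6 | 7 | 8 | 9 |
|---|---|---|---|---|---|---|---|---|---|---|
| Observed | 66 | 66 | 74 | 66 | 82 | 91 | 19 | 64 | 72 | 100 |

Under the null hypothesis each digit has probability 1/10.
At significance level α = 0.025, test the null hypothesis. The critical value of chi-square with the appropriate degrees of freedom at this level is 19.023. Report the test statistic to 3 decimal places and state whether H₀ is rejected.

Under H₀ each category has probability 1/10, so each expected count is 700/10 = 70.
cat         O        E   (O−E)²/E
0          66       70     0.2286
1          66       70     0.2286
2          74       70     0.2286
3          66       70     0.2286
4          82       70     2.0571
5          91       70     6.3000
6          19       70    37.1571
7          64       70     0.5143
8          72       70     0.0571
9         100       70    12.8571
Sum = 59.857
df = 9. Since 59.857 > 19.023, we reject H₀.

59.857; reject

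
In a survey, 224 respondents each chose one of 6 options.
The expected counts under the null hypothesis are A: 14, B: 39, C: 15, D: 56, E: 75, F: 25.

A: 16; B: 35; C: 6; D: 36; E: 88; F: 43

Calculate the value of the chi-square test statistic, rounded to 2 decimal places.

A: (16 − 14)²/14 = 4/14 = 0.286
B: (35 − 39)²/39 = 16/39 = 0.410
C: (6 − 15)²/15 = 81/15 = 5.400
D: (36 − 56)²/56 = 400/56 = 7.143
E: (88 − 75)²/75 = 169/75 = 2.253
F: (43 − 25)²/25 = 324/25 = 12.960
Sum = 28.45

28.45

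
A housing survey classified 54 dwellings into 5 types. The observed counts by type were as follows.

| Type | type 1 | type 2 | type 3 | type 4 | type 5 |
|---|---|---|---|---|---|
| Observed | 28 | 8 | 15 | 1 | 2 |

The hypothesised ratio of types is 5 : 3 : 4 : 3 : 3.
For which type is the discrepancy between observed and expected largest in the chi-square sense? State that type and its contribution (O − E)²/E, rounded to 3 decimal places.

Ratio total = 18. Expected counts: 54×5/18 = 15, 54×3/18 = 9, 54×4/18 = 12, 54×3/18 = 9, 54×3/18 = 9.
type 1: (28 − 15)²/15 = 169/15 = 11.2667
type 2: (8 − 9)²/9 = 1/9 = 0.1111
type 3: (15 − 12)²/12 = 9/12 = 0.7500
type 4: (1 − 9)²/9 = 64/9 = 7.1111
type 5: (2 − 9)²/9 = 49/9 = 5.4444
The largest term is for type 1: 11.267.

type 1, 11.267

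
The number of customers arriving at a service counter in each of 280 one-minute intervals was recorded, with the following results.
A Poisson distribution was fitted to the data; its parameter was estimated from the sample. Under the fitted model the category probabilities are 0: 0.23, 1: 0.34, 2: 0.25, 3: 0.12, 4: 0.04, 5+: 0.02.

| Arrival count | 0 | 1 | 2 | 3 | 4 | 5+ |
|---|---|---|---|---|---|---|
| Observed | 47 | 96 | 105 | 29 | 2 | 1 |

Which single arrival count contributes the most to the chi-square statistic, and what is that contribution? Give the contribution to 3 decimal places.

Expected counts E_i = n·p_i: 280×0.23 = 64.4, 280×0.34 = 95.2, 280×0.25 = 70, 280×0.12 = 33.6, 280×0.04 = 11.2, 280×0.02 = 5.6.
χ² = (47−64.4)²/64.4 + (96−95.2)²/95.2 + (105−70)²/70 + (29−33.6)²/33.6 + (2−11.2)²/11.2 + (1−5.6)²/5.6
   = 4.7012 + 0.0067 + 17.5000 + 0.6298 + 7.5571 + 3.7786
The largest term is for 2: 17.500.

2, 17.500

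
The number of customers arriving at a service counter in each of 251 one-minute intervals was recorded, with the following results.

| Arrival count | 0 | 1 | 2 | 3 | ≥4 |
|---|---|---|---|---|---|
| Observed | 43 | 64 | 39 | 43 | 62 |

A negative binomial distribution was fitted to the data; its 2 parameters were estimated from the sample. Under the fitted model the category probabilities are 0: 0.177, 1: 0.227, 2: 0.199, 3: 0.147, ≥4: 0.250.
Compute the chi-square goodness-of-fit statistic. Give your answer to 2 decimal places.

Expected counts E_i = n·p_i: 251×0.177 = 44.427, 251×0.227 = 56.977, 251×0.199 = 49.949, 251×0.147 = 36.897, 251×0.250 = 62.75.
χ² = (43−44.427)²/44.427 + (64−56.977)²/56.977 + (39−49.949)²/49.949 + (43−36.897)²/36.897 + (62−62.75)²/62.75
   = 0.046 + 0.866 + 2.400 + 1.009 + 0.009
Sum = 4.33

4.33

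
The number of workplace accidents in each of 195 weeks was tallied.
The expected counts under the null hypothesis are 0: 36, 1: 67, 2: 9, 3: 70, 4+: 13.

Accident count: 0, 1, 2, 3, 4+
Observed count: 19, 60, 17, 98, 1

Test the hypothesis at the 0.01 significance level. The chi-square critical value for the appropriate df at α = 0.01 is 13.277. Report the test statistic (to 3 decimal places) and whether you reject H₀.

38.147; reject

cat         O        E   (O−E)²/E
0          19       36     8.0278
1          60       67     0.7313
2          17        9     7.1111
3          98       70    11.2000
4+          1       13    11.0769
Sum = 38.147
df = 4. Since 38.147 > 13.277, we reject H₀.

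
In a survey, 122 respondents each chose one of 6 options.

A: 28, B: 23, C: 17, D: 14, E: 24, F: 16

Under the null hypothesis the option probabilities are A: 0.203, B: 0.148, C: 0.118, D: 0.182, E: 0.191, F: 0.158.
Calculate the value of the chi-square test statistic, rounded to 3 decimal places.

5.856

Expected counts E_i = n·p_i: 122×0.203 = 24.766, 122×0.148 = 18.056, 122×0.118 = 14.396, 122×0.182 = 22.204, 122×0.191 = 23.302, 122×0.158 = 19.276.
A: (28 − 24.766)²/24.766 = 10.458756/24.766 = 0.4223
B: (23 − 18.056)²/18.056 = 24.443136/18.056 = 1.3537
C: (17 − 14.396)²/14.396 = 6.780816/14.396 = 0.4710
D: (14 − 22.204)²/22.204 = 67.305616/22.204 = 3.0312
E: (24 − 23.302)²/23.302 = 0.487204/23.302 = 0.0209
F: (16 − 19.276)²/19.276 = 10.732176/19.276 = 0.5568
Sum = 5.856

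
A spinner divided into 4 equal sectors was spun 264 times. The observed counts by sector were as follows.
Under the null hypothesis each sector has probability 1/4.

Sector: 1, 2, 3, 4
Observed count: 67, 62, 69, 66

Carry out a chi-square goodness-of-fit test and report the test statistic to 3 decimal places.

Expected count for each of the 4 categories: 264/4 = 66.
1: (67 − 66)²/66 = 1/66 = 0.0152
2: (62 − 66)²/66 = 16/66 = 0.2424
3: (69 − 66)²/66 = 9/66 = 0.1364
4: (66 − 66)²/66 = 0/66 = 0.0000
Sum = 0.394

0.394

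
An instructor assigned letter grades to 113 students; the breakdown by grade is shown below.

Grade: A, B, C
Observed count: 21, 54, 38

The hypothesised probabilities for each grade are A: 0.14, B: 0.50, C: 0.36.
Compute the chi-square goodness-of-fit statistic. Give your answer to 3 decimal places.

1.983

Expected counts E_i = n·p_i: 113×0.14 = 15.82, 113×0.50 = 56.5, 113×0.36 = 40.68.
χ² = (21−15.82)²/15.82 + (54−56.5)²/56.5 + (38−40.68)²/40.68
   = 1.6961 + 0.1106 + 0.1766
Sum = 1.983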